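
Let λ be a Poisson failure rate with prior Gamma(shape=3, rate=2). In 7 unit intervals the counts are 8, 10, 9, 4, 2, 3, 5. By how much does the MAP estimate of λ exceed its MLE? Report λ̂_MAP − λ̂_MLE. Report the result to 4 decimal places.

Σxᵢ = 41. Posterior is Gamma(44, 9); MAP = (44−1)/9 = 43/9 ≈ 4.77778.
MLE = x̄ = 41/7 ≈ 5.85714.
Difference = 43/9 − 41/7 = -68/63 ≈ -1.0794.

MAP − MLE = -1.0794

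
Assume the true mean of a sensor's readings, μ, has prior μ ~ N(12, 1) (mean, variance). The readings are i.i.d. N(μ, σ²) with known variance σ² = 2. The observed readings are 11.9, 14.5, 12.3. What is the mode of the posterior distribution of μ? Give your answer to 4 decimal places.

μ̂_MAP = 12.5400

n = 3; x̄ = (11.9 + 14.5 + 12.3)/3 = 38.7/3 = 12.9.
For a Normal prior and Normal likelihood with known variance, the posterior is Normal; its mode equals its mean, the precision-weighted average.
Prior precision 1/σ₀² = 1/1 = 1; data precision n/σ² = 3/2 = 1.5.
μ̂ = (1·12 + 1.5·12.9) / (1 + 1.5) = 31.35/2.5 = 12.5400.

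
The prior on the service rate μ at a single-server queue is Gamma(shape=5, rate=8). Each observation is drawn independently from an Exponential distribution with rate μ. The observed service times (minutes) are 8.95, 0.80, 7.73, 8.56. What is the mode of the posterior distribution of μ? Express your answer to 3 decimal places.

μ̂_MAP = 0.235

The Exponential(rate=μ) likelihood is ∝ μ^n e^(−μΣtᵢ). Here n = 4 and Σtᵢ = 8.95 + 0.80 + 7.73 + 8.56 = 26.04.
Posterior ∝ μ^4e^(−8μ) · μ^4e^(−26.04μ) = μ^8e^(−34.04μ), i.e. Gamma(9, 34.04).
Mode = (a−1)/b = 8/34.04 ≈ 0.235.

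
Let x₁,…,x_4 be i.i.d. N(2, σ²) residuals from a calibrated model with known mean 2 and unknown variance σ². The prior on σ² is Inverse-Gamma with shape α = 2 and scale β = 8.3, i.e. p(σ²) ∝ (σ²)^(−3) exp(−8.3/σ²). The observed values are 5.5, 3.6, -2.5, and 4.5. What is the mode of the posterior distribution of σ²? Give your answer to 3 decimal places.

σ̂²_MAP = 5.791

Sum of squared deviations about the known mean: SS = (5.5−2)² + (3.6−2)² + (-2.5−2)² + (4.5−2)² = 41.31.
The Normal likelihood contributes (σ²)^(−n/2) exp(−SS/(2σ²)), so the posterior is Inverse-Gamma(α + n/2, β + SS/2) = Inverse-Gamma(4, 28.955).
The mode of Inverse-Gamma(a, b) is b/(a+1) = 28.955/5 ≈ 5.791.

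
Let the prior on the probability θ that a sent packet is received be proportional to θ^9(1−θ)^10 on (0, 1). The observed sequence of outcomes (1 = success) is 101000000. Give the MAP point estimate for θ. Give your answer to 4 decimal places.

θ̂_MAP = 0.3929

The prior density ∝ θ^9(1−θ)^10 is the kernel of Beta(10, 11).
Data: 2 successes in 9 trials (from the sequence). The binomial likelihood contributes θ^2(1−θ)^7, so the posterior is Beta(10+2, 11+7) = Beta(12, 18).
For Beta(a, b) with a, b > 1 the mode is (a−1)/(a+b−2) = 11/28 ≈ 0.3929.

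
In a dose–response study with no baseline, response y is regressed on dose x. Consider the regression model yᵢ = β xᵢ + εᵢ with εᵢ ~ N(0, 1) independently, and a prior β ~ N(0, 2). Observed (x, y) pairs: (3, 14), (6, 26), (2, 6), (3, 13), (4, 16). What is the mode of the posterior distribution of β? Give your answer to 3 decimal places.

log p(β | y) = −Σ(yᵢ − βxᵢ)²/(2·1) − β²/(2·2) + const.
Setting the derivative to zero: Σxᵢ(yᵢ − βxᵢ)/1 − β/2 = 0, so β = Σxᵢyᵢ / (Σxᵢ² + σ²/τ²).
Σxᵢyᵢ = 3·14 + 6·26 + 2·6 + 3·13 + 4·16 = 313; Σxᵢ² = 74; σ²/τ² = 0.5.
β̂_MAP = 313 / (74 + 0.5) = 313/74.5 ≈ 4.201.

β̂_MAP = 4.201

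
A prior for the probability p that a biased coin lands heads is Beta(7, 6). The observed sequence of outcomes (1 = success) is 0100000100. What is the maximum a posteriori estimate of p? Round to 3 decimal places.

Prior: Beta(7, 6).
Data: 2 successes in 10 trials (from the sequence). The binomial likelihood contributes p^2(1−p)^8, so the posterior is Beta(7+2, 6+8) = Beta(9, 14).
For Beta(a, b) with a, b > 1 the mode is (a−1)/(a+b−2) = 8/21 ≈ 0.381.

p̂_MAP = 0.381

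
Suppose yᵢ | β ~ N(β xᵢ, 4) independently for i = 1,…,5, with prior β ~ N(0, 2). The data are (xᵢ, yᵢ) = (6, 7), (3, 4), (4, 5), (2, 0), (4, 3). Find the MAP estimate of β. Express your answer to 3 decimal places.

β̂_MAP = 1.036

log p(β | y) = −Σ(yᵢ − βxᵢ)²/(2·4) − β²/(2·2) + const.
Setting the derivative to zero: Σxᵢ(yᵢ − βxᵢ)/4 − β/2 = 0, so β = Σxᵢyᵢ / (Σxᵢ² + σ²/τ²).
Σxᵢyᵢ = 6·7 + 3·4 + 4·5 + 2·0 + 4·3 = 86; Σxᵢ² = 81; σ²/τ² = 2.
β̂_MAP = 86 / (81 + 2) = 86/83 ≈ 1.036.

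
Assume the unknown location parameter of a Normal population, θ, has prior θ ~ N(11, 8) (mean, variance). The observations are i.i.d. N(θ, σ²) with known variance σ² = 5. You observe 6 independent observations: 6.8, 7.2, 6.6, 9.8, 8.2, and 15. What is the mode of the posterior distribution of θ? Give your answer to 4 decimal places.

n = 6; x̄ = (6.8 + 7.2 + 6.6 + 9.8 + 8.2 + 15)/6 = 53.6/6 = 134/15 ≈ 8.9333.
For a Normal prior and Normal likelihood with known variance, the posterior is Normal; its mode equals its mean, the precision-weighted average.
Prior precision 1/σ₀² = 1/8 = 0.125; data precision n/σ² = 6/5 = 1.2.
θ̂ = (0.125·11 + 1.2·(134/15)) / (0.125 + 1.2) = 12.095/1.325 = 2419/265 ≈ 9.1283.

θ̂_MAP = 9.1283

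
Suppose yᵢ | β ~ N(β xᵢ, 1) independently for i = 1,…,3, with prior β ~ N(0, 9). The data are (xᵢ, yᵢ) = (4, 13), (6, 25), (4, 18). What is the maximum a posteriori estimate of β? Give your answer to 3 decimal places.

log p(β | y) = −Σ(yᵢ − βxᵢ)²/(2·1) − β²/(2·9) + const.
Setting the derivative to zero: Σxᵢ(yᵢ − βxᵢ)/1 − β/9 = 0, so β = Σxᵢyᵢ / (Σxᵢ² + σ²/τ²).
Σxᵢyᵢ = 4·13 + 6·25 + 4·18 = 274; Σxᵢ² = 68; σ²/τ² = 1/9.
β̂_MAP = 274 / (68 + 1/9) = 274/(613/9) = 2466/613 ≈ 4.023.

β̂_MAP = 4.023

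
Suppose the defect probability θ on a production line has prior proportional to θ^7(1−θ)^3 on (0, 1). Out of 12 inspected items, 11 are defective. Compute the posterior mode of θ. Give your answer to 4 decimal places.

The prior density ∝ θ^7(1−θ)^3 is the kernel of Beta(8, 4).
Data: 11 successes in 12 trials. The binomial likelihood contributes θ^11(1−θ)^1, so the posterior is Beta(8+11, 4+1) = Beta(19, 5).
For Beta(a, b) with a, b > 1 the mode is (a−1)/(a+b−2) = 18/22 ≈ 0.8182.

θ̂_MAP = 0.8182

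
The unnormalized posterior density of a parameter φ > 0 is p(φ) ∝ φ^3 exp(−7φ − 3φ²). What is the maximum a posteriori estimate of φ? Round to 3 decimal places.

φ̂_MAP = 0.333

ℓ'(φ) = 3/φ − 7 − 6φ. Setting this to zero and multiplying by φ: 6φ² + 7φ − 3 = 0.
φ = (−7 + √(7² + 4·6·3)) / (2·6) = (−7 + √121) / 12 = (−7 + 11)/12 = 1/3.
ℓ''(φ) = −3/φ² − 6 < 0, confirming a maximum.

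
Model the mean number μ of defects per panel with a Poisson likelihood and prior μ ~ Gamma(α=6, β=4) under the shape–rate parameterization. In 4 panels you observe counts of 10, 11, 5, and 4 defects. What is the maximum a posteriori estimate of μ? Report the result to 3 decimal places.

Σxᵢ = 10+11+5+4 = 30, with n = 4.
Posterior ∝ μ^5e^(−4μ) · μ^30e^(−4μ) = μ^35e^(−8μ), i.e. Gamma(shape=36, rate=8).
The mode of a Gamma(a, b) with a ≥ 1 (shape–rate) is (a−1)/b = 35/8 ≈ 4.375.

μ̂_MAP = 4.375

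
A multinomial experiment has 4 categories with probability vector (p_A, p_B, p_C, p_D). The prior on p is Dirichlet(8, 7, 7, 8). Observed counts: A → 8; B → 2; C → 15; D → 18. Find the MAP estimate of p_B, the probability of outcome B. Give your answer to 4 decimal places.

The posterior is Dirichlet(αᵢ + nᵢ) = Dirichlet(16, 9, 22, 26).
For a Dirichlet(a₁,…,a_K) with all aᵢ > 1, the mode has j-th component (aⱼ − 1)/(Σaᵢ − K).
Here Σaᵢ = 73 and K = 4, so p_B = (9 − 1)/(73 − 4) = 8/69 ≈ 0.1159.

MAP estimate of p_B = 0.1159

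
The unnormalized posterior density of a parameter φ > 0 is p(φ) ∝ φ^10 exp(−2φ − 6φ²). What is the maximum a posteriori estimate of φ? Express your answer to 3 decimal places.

φ̂_MAP = 0.833

ℓ'(φ) = 10/φ − 2 − 12φ. Setting this to zero and multiplying by φ: 12φ² + 2φ − 10 = 0.
φ = (−2 + √(2² + 4·12·10)) / (2·12) = (−2 + √484) / 24 = (−2 + 22)/24 = 5/6.
ℓ''(φ) = −10/φ² − 12 < 0, confirming a maximum.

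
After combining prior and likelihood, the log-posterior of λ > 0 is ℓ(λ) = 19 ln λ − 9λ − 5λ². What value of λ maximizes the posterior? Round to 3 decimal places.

λ̂_MAP = 1.000

ℓ'(λ) = 19/λ − 9 − 10λ. Setting this to zero and multiplying by λ: 10λ² + 9λ − 19 = 0.
λ = (−9 + √(9² + 4·10·19)) / (2·10) = (−9 + √841) / 20 = (−9 + 29)/20 = 1.
ℓ''(λ) = −19/λ² − 10 < 0, confirming a maximum.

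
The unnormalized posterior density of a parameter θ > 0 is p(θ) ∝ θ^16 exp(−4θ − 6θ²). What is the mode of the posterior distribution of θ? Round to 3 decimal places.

θ̂_MAP = 1.000

ℓ'(θ) = 16/θ − 4 − 12θ. Setting this to zero and multiplying by θ: 12θ² + 4θ − 16 = 0.
θ = (−4 + √(4² + 4·12·16)) / (2·12) = (−4 + √784) / 24 = (−4 + 28)/24 = 1.
ℓ''(θ) = −16/θ² − 12 < 0, confirming a maximum.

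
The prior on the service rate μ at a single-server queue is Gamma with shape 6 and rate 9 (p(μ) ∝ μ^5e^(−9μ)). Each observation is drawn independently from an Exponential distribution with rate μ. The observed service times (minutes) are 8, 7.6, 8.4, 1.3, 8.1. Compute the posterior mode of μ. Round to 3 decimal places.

The Exponential(rate=μ) likelihood is ∝ μ^n e^(−μΣtᵢ). Here n = 5 and Σtᵢ = 8 + 7.6 + 8.4 + 1.3 + 8.1 = 33.4.
Posterior ∝ μ^5e^(−9μ) · μ^5e^(−33.4μ) = μ^10e^(−42.4μ), i.e. Gamma(11, 42.4).
Mode = (a−1)/b = 10/42.4 ≈ 0.236.

μ̂_MAP = 0.236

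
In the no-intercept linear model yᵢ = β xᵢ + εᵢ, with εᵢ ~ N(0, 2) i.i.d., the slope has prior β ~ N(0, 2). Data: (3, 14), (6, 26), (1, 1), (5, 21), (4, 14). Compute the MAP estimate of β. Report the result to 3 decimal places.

log p(β | y) = −Σ(yᵢ − βxᵢ)²/(2·2) − β²/(2·2) + const.
Setting the derivative to zero: Σxᵢ(yᵢ − βxᵢ)/2 − β/2 = 0, so β = Σxᵢyᵢ / (Σxᵢ² + σ²/τ²).
Σxᵢyᵢ = 3·14 + 6·26 + 1·1 + 5·21 + 4·14 = 360; Σxᵢ² = 87; σ²/τ² = 1.
β̂_MAP = 360 / (87 + 1) = 360/88 ≈ 4.091.

β̂_MAP = 4.091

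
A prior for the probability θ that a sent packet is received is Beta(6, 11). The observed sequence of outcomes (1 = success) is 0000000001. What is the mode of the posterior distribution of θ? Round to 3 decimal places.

Prior: Beta(6, 11).
Data: 1 success in 10 trials (from the sequence). The binomial likelihood contributes θ(1−θ)^9, so the posterior is Beta(6+1, 11+9) = Beta(7, 20).
For Beta(a, b) with a, b > 1 the mode is (a−1)/(a+b−2) = 6/25 ≈ 0.240.

θ̂_MAP = 0.240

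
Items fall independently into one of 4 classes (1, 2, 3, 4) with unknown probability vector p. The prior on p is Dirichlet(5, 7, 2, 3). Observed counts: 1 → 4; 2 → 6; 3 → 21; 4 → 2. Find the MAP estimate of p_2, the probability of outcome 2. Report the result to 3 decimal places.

MAP estimate: 0.261

The posterior is Dirichlet(αᵢ + nᵢ) = Dirichlet(9, 13, 23, 5).
For a Dirichlet(a₁,…,a_K) with all aᵢ > 1, the mode has j-th component (aⱼ − 1)/(Σaᵢ − K).
Here Σaᵢ = 50 and K = 4, so p_2 = (13 − 1)/(50 − 4) = 12/46 ≈ 0.261.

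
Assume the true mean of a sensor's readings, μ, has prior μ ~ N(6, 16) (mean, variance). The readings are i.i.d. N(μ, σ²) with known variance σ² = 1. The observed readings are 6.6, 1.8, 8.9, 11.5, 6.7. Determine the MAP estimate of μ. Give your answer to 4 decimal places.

μ̂_MAP = 7.0864

n = 5; x̄ = (6.6 + 1.8 + 8.9 + 11.5 + 6.7)/5 = 35.5/5 = 7.1.
For a Normal prior and Normal likelihood with known variance, the posterior is Normal; its mode equals its mean, the precision-weighted average.
Prior precision 1/σ₀² = 1/16 = 0.0625; data precision n/σ² = 5/1 = 5.
μ̂ = (0.0625·6 + 5·7.1) / (0.0625 + 5) = 35.875/5.0625 = 574/81 ≈ 7.0864.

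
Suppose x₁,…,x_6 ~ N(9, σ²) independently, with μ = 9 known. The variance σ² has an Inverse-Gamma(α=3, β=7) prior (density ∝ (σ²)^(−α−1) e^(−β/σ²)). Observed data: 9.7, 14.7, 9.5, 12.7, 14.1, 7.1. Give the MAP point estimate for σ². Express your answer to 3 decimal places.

σ̂²_MAP = 6.467

Sum of squared deviations about the known mean: SS = (9.7−9)² + (14.7−9)² + (9.5−9)² + (12.7−9)² + (14.1−9)² + (7.1−9)² = 76.54.
The Normal likelihood contributes (σ²)^(−n/2) exp(−SS/(2σ²)), so the posterior is Inverse-Gamma(α + n/2, β + SS/2) = Inverse-Gamma(6, 45.27).
The mode of Inverse-Gamma(a, b) is b/(a+1) = 45.27/7 ≈ 6.467.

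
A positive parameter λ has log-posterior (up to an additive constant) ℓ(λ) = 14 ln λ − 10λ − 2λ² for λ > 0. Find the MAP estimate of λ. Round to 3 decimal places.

λ̂_MAP = 1.000

ℓ'(λ) = 14/λ − 10 − 4λ. Setting this to zero and multiplying by λ: 4λ² + 10λ − 14 = 0.
λ = (−10 + √(10² + 4·4·14)) / (2·4) = (−10 + √324) / 8 = (−10 + 18)/8 = 1.
ℓ''(λ) = −14/λ² − 4 < 0, confirming a maximum.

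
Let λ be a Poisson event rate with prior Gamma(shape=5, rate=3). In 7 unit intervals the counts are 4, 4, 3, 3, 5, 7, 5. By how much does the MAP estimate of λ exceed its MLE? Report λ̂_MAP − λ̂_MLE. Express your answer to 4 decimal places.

MAP − MLE = -0.9286

Σxᵢ = 31. Posterior is Gamma(36, 10); MAP = (36−1)/10 = 35/10 ≈ 3.50000.
MLE = x̄ = 31/7 ≈ 4.42857.
Difference = 35/10 − 31/7 = -13/14 ≈ -0.9286.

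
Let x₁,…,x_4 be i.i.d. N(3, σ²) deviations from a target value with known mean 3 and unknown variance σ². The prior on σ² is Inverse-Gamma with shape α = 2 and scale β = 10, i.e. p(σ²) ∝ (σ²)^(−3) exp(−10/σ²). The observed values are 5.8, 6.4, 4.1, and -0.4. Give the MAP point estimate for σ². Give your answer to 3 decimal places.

Sum of squared deviations about the known mean: SS = (5.8−3)² + (6.4−3)² + (4.1−3)² + (-0.4−3)² = 32.17.
The Normal likelihood contributes (σ²)^(−n/2) exp(−SS/(2σ²)), so the posterior is Inverse-Gamma(α + n/2, β + SS/2) = Inverse-Gamma(4, 26.085).
The mode of Inverse-Gamma(a, b) is b/(a+1) = 26.085/5 ≈ 5.217.

σ̂²_MAP = 5.217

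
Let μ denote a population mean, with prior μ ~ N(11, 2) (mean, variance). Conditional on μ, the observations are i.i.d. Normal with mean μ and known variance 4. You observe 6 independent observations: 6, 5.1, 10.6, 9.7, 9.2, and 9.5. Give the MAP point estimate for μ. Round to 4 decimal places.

n = 6; x̄ = (6 + 5.1 + 10.6 + 9.7 + 9.2 + 9.5)/6 = 50.1/6 = 8.35.
For a Normal prior and Normal likelihood with known variance, the posterior is Normal; its mode equals its mean, the precision-weighted average.
Prior precision 1/σ₀² = 1/2 = 0.5; data precision n/σ² = 6/4 = 1.5.
μ̂ = (0.5·11 + 1.5·8.35) / (0.5 + 1.5) = 18.025/2 = 9.0125.

μ̂_MAP = 9.0125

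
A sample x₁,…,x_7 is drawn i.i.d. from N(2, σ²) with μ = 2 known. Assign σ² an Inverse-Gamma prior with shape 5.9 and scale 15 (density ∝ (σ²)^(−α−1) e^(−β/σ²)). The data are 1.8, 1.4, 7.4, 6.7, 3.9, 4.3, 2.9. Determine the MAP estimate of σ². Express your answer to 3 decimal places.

Sum of squared deviations about the known mean: SS = (1.8−2)² + (1.4−2)² + (7.4−2)² + (6.7−2)² + (3.9−2)² + (4.3−2)² + (2.9−2)² = 61.36.
The Normal likelihood contributes (σ²)^(−n/2) exp(−SS/(2σ²)), so the posterior is Inverse-Gamma(α + n/2, β + SS/2) = Inverse-Gamma(9.4, 45.68).
The mode of Inverse-Gamma(a, b) is b/(a+1) = 45.68/10.4 ≈ 4.392.

σ̂²_MAP = 4.392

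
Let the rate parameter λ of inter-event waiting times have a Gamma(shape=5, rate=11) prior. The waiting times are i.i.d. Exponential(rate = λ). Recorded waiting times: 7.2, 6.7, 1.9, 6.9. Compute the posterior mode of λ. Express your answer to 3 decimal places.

λ̂_MAP = 0.237

The Exponential(rate=λ) likelihood is ∝ λ^n e^(−λΣtᵢ). Here n = 4 and Σtᵢ = 7.2 + 6.7 + 1.9 + 6.9 = 22.7.
Posterior ∝ λ^4e^(−11λ) · λ^4e^(−22.7λ) = λ^8e^(−33.7λ), i.e. Gamma(9, 33.7).
Mode = (a−1)/b = 8/33.7 ≈ 0.237.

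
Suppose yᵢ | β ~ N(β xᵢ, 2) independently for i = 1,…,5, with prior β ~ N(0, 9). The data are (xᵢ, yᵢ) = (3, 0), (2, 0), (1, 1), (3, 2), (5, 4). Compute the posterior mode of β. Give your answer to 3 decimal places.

β̂_MAP = 0.560

log p(β | y) = −Σ(yᵢ − βxᵢ)²/(2·2) − β²/(2·9) + const.
Setting the derivative to zero: Σxᵢ(yᵢ − βxᵢ)/2 − β/9 = 0, so β = Σxᵢyᵢ / (Σxᵢ² + σ²/τ²).
Σxᵢyᵢ = 3·0 + 2·0 + 1·1 + 3·2 + 5·4 = 27; Σxᵢ² = 48; σ²/τ² = 2/9.
β̂_MAP = 27 / (48 + 2/9) = 27/(434/9) = 243/434 ≈ 0.560.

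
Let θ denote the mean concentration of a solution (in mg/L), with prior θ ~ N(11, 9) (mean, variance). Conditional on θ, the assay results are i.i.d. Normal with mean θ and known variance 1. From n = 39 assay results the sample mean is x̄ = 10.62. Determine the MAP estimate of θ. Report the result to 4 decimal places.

n = 39, x̄ = 10.62.
For a Normal prior and Normal likelihood with known variance, the posterior is Normal; its mode equals its mean, the precision-weighted average.
Prior precision 1/σ₀² = 1/9; data precision n/σ² = 39/1 = 39.
θ̂ = ((1/9)·11 + 39·10.62) / (1/9 + 39) = (186931/450)/(352/9) = 186931/17600 ≈ 10.6211.

θ̂_MAP = 10.6211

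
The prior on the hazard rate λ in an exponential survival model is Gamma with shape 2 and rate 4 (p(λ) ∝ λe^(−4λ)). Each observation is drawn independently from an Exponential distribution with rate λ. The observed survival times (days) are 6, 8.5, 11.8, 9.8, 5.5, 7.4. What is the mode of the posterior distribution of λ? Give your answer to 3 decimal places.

λ̂_MAP = 0.132

The Exponential(rate=λ) likelihood is ∝ λ^n e^(−λΣtᵢ). Here n = 6 and Σtᵢ = 6 + 8.5 + 11.8 + 9.8 + 5.5 + 7.4 = 49.
Posterior ∝ λe^(−4λ) · λ^6e^(−49λ) = λ^7e^(−53λ), i.e. Gamma(8, 53).
Mode = (a−1)/b = 7/53 ≈ 0.132.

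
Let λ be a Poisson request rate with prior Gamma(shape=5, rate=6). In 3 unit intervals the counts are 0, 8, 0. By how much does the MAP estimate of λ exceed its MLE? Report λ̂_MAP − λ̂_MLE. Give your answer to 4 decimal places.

Σxᵢ = 8. Posterior is Gamma(13, 9); MAP = (13−1)/9 = 12/9 ≈ 1.33333.
MLE = x̄ = 8/3 ≈ 2.66667.
Difference = 12/9 − 8/3 = -4/3 ≈ -1.3333.

MAP − MLE = -1.3333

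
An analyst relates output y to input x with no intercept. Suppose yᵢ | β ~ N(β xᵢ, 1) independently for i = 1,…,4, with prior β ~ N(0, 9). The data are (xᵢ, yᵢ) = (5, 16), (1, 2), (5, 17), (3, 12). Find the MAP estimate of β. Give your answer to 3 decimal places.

β̂_MAP = 3.377

log p(β | y) = −Σ(yᵢ − βxᵢ)²/(2·1) − β²/(2·9) + const.
Setting the derivative to zero: Σxᵢ(yᵢ − βxᵢ)/1 − β/9 = 0, so β = Σxᵢyᵢ / (Σxᵢ² + σ²/τ²).
Σxᵢyᵢ = 5·16 + 1·2 + 5·17 + 3·12 = 203; Σxᵢ² = 60; σ²/τ² = 1/9.
β̂_MAP = 203 / (60 + 1/9) = 203/(541/9) = 1827/541 ≈ 3.377.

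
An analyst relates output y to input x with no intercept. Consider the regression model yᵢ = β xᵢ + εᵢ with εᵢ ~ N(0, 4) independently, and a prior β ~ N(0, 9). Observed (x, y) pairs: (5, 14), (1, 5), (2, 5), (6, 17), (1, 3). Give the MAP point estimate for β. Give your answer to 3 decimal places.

log p(β | y) = −Σ(yᵢ − βxᵢ)²/(2·4) − β²/(2·9) + const.
Setting the derivative to zero: Σxᵢ(yᵢ − βxᵢ)/4 − β/9 = 0, so β = Σxᵢyᵢ / (Σxᵢ² + σ²/τ²).
Σxᵢyᵢ = 5·14 + 1·5 + 2·5 + 6·17 + 1·3 = 190; Σxᵢ² = 67; σ²/τ² = 4/9.
β̂_MAP = 190 / (67 + 4/9) = 190/(607/9) = 1710/607 ≈ 2.817.

β̂_MAP = 2.817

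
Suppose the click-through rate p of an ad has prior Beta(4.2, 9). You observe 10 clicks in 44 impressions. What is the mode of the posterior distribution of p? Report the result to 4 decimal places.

Prior: Beta(4.2, 9).
Data: 10 successes in 44 trials. The binomial likelihood contributes p^10(1−p)^34, so the posterior is Beta(4.2+10, 9+34) = Beta(14.2, 43).
For Beta(a, b) with a, b > 1 the mode is (a−1)/(a+b−2) = 13.2/55.2 ≈ 0.2391.

p̂_MAP = 0.2391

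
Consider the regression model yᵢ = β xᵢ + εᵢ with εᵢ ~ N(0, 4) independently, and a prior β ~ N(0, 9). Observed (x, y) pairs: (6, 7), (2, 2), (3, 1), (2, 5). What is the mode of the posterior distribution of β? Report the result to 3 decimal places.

log p(β | y) = −Σ(yᵢ − βxᵢ)²/(2·4) − β²/(2·9) + const.
Setting the derivative to zero: Σxᵢ(yᵢ − βxᵢ)/4 − β/9 = 0, so β = Σxᵢyᵢ / (Σxᵢ² + σ²/τ²).
Σxᵢyᵢ = 6·7 + 2·2 + 3·1 + 2·5 = 59; Σxᵢ² = 53; σ²/τ² = 4/9.
β̂_MAP = 59 / (53 + 4/9) = 59/(481/9) = 531/481 ≈ 1.104.

β̂_MAP = 1.104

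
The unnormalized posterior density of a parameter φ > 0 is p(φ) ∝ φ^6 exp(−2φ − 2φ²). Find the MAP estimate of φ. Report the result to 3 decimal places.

ℓ'(φ) = 6/φ − 2 − 4φ. Setting this to zero and multiplying by φ: 4φ² + 2φ − 6 = 0.
φ = (−2 + √(2² + 4·4·6)) / (2·4) = (−2 + √100) / 8 = (−2 + 10)/8 = 1.
ℓ''(φ) = −6/φ² − 4 < 0, confirming a maximum.

φ̂_MAP = 1.000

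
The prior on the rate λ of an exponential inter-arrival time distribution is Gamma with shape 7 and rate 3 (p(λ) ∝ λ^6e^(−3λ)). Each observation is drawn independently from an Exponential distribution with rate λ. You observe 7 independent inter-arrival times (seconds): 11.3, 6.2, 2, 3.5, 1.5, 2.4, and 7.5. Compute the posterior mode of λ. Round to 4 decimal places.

The Exponential(rate=λ) likelihood is ∝ λ^n e^(−λΣtᵢ). Here n = 7 and Σtᵢ = 11.3 + 6.2 + 2 + 3.5 + 1.5 + 2.4 + 7.5 = 34.4.
Posterior ∝ λ^6e^(−3λ) · λ^7e^(−34.4λ) = λ^13e^(−37.4λ), i.e. Gamma(14, 37.4).
Mode = (a−1)/b = 13/37.4 ≈ 0.3476.

λ̂_MAP = 0.3476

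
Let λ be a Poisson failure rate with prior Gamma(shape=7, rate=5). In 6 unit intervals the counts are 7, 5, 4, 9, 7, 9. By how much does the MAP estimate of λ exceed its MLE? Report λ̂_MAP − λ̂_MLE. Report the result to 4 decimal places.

MAP − MLE = -2.5606

Σxᵢ = 41. Posterior is Gamma(48, 11); MAP = (48−1)/11 = 47/11 ≈ 4.27273.
MLE = x̄ = 41/6 ≈ 6.83333.
Difference = 47/11 − 41/6 = -169/66 ≈ -2.5606.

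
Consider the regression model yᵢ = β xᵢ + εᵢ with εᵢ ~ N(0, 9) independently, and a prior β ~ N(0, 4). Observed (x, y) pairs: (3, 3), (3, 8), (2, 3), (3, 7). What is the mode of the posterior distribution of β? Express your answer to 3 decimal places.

log p(β | y) = −Σ(yᵢ − βxᵢ)²/(2·9) − β²/(2·4) + const.
Setting the derivative to zero: Σxᵢ(yᵢ − βxᵢ)/9 − β/4 = 0, so β = Σxᵢyᵢ / (Σxᵢ² + σ²/τ²).
Σxᵢyᵢ = 3·3 + 3·8 + 2·3 + 3·7 = 60; Σxᵢ² = 31; σ²/τ² = 2.25.
β̂_MAP = 60 / (31 + 2.25) = 60/33.25 ≈ 1.805.

β̂_MAP = 1.805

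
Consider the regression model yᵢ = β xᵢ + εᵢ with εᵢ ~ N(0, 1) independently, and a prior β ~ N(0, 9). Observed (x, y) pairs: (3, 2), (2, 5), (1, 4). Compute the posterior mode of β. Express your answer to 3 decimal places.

log p(β | y) = −Σ(yᵢ − βxᵢ)²/(2·1) − β²/(2·9) + const.
Setting the derivative to zero: Σxᵢ(yᵢ − βxᵢ)/1 − β/9 = 0, so β = Σxᵢyᵢ / (Σxᵢ² + σ²/τ²).
Σxᵢyᵢ = 3·2 + 2·5 + 1·4 = 20; Σxᵢ² = 14; σ²/τ² = 1/9.
β̂_MAP = 20 / (14 + 1/9) = 20/(127/9) = 180/127 ≈ 1.417.

β̂_MAP = 1.417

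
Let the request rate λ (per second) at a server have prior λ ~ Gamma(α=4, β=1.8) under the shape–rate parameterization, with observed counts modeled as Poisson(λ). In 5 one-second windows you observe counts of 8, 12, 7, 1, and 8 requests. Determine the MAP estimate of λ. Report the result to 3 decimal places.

Σxᵢ = 8+12+7+1+8 = 36, with n = 5.
Posterior ∝ λ^3e^(−1.8λ) · λ^36e^(−5λ) = λ^39e^(−6.8λ), i.e. Gamma(shape=40, rate=6.8).
The mode of a Gamma(a, b) with a ≥ 1 (shape–rate) is (a−1)/b = 39/6.8 ≈ 5.735.

λ̂_MAP = 5.735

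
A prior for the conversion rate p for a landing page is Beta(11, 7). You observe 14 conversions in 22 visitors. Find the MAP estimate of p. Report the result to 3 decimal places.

p̂_MAP = 0.632

Prior: Beta(11, 7).
Data: 14 successes in 22 trials. The binomial likelihood contributes p^14(1−p)^8, so the posterior is Beta(11+14, 7+8) = Beta(25, 15).
For Beta(a, b) with a, b > 1 the mode is (a−1)/(a+b−2) = 24/38 ≈ 0.632.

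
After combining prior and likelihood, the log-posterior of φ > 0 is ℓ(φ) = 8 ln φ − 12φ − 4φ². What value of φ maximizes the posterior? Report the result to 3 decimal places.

φ̂_MAP = 0.500

ℓ'(φ) = 8/φ − 12 − 8φ. Setting this to zero and multiplying by φ: 8φ² + 12φ − 8 = 0.
φ = (−12 + √(12² + 4·8·8)) / (2·8) = (−12 + √400) / 16 = (−12 + 20)/16 = 1/2.
ℓ''(φ) = −8/φ² − 8 < 0, confirming a maximum.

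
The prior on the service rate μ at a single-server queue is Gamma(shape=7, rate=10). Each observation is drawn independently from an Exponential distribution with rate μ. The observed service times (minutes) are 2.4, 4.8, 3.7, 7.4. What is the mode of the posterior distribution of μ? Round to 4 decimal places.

The Exponential(rate=μ) likelihood is ∝ μ^n e^(−μΣtᵢ). Here n = 4 and Σtᵢ = 2.4 + 4.8 + 3.7 + 7.4 = 18.3.
Posterior ∝ μ^6e^(−10μ) · μ^4e^(−18.3μ) = μ^10e^(−28.3μ), i.e. Gamma(11, 28.3).
Mode = (a−1)/b = 10/28.3 ≈ 0.3534.

μ̂_MAP = 0.3534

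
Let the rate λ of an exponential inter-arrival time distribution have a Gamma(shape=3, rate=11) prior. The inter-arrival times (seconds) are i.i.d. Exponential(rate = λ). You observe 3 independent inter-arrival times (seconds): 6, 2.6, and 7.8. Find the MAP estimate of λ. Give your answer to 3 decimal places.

λ̂_MAP = 0.182

The Exponential(rate=λ) likelihood is ∝ λ^n e^(−λΣtᵢ). Here n = 3 and Σtᵢ = 6 + 2.6 + 7.8 = 16.4.
Posterior ∝ λ^2e^(−11λ) · λ^3e^(−16.4λ) = λ^5e^(−27.4λ), i.e. Gamma(6, 27.4).
Mode = (a−1)/b = 5/27.4 ≈ 0.182.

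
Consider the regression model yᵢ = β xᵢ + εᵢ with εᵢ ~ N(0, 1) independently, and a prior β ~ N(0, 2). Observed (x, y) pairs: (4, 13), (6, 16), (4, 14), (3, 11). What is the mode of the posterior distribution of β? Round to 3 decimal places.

β̂_MAP = 3.058

log p(β | y) = −Σ(yᵢ − βxᵢ)²/(2·1) − β²/(2·2) + const.
Setting the derivative to zero: Σxᵢ(yᵢ − βxᵢ)/1 − β/2 = 0, so β = Σxᵢyᵢ / (Σxᵢ² + σ²/τ²).
Σxᵢyᵢ = 4·13 + 6·16 + 4·14 + 3·11 = 237; Σxᵢ² = 77; σ²/τ² = 0.5.
β̂_MAP = 237 / (77 + 0.5) = 237/77.5 ≈ 3.058.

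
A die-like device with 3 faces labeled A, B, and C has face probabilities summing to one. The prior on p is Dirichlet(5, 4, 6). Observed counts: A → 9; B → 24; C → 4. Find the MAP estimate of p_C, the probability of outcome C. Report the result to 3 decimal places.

The posterior is Dirichlet(αᵢ + nᵢ) = Dirichlet(14, 28, 10).
For a Dirichlet(a₁,…,a_K) with all aᵢ > 1, the mode has j-th component (aⱼ − 1)/(Σaᵢ − K).
Here Σaᵢ = 52 and K = 3, so p_C = (10 − 1)/(52 − 3) = 9/49 ≈ 0.184.

MAP estimate of p_C = 0.184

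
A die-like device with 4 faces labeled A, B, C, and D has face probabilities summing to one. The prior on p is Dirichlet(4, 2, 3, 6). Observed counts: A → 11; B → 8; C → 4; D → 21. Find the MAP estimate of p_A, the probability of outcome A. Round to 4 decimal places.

The posterior is Dirichlet(αᵢ + nᵢ) = Dirichlet(15, 10, 7, 27).
For a Dirichlet(a₁,…,a_K) with all aᵢ > 1, the mode has j-th component (aⱼ − 1)/(Σaᵢ − K).
Here Σaᵢ = 59 and K = 4, so p_A = (15 − 1)/(59 − 4) = 14/55 ≈ 0.2545.

MAP estimate of p_A = 0.2545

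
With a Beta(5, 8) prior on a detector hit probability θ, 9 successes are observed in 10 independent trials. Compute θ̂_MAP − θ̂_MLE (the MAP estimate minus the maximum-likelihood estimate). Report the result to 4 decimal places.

MAP − MLE = -0.2810

Posterior is Beta(14, 9); MAP = (14−1)/(23−2) = 13/21 ≈ 0.61905.
MLE ignores the prior: θ̂_MLE = k/n = 9/10 ≈ 0.90000.
Difference = 13/21 − 9/10 = -59/210 ≈ -0.2810.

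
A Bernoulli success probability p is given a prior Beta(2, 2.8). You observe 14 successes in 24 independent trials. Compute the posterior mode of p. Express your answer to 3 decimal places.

p̂_MAP = 0.560

Prior: Beta(2, 2.8).
Data: 14 successes in 24 trials. The binomial likelihood contributes p^14(1−p)^10, so the posterior is Beta(2+14, 2.8+10) = Beta(16, 12.8).
For Beta(a, b) with a, b > 1 the mode is (a−1)/(a+b−2) = 15/26.8 ≈ 0.560.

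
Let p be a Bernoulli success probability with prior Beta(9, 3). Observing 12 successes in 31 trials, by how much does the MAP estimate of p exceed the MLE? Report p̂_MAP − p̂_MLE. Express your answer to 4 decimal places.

MAP − MLE = 0.1007

Posterior is Beta(21, 22); MAP = (21−1)/(43−2) = 20/41 ≈ 0.48780.
MLE ignores the prior: p̂_MLE = k/n = 12/31 ≈ 0.38710.
Difference = 20/41 − 12/31 = 128/1271 ≈ 0.1007.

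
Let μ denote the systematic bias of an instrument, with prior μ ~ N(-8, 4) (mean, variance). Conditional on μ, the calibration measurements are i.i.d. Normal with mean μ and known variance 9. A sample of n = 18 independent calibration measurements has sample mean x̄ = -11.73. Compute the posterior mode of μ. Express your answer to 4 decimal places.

μ̂_MAP = -11.3156

n = 18, x̄ = -11.73.
For a Normal prior and Normal likelihood with known variance, the posterior is Normal; its mode equals its mean, the precision-weighted average.
Prior precision 1/σ₀² = 1/4 = 0.25; data precision n/σ² = 18/9 = 2.
μ̂ = (0.25·(-8) + 2·(-11.73)) / (0.25 + 2) = (-25.46)/2.25 = -2546/225 ≈ -11.3156.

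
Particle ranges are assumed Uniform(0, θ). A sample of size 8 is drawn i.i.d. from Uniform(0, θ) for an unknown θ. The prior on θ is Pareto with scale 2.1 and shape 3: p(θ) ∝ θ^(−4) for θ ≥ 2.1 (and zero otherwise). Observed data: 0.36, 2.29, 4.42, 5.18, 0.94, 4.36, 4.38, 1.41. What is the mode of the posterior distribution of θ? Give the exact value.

θ̂_MAP = 5.18

The Uniform(0, θ) likelihood is θ^(−n) for θ ≥ max(xᵢ), zero otherwise. Here max(xᵢ) = 5.18.
Posterior ∝ θ^(−4) · θ^(−8) = θ^(−12) on θ ≥ max(2.1, 5.18) = 5.18.
This density is strictly decreasing in θ, so the posterior mode lies at the lower boundary of the support.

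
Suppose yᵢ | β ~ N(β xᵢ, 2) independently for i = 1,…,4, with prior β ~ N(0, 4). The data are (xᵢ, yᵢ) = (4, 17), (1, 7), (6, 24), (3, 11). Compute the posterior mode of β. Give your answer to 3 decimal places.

log p(β | y) = −Σ(yᵢ − βxᵢ)²/(2·2) − β²/(2·4) + const.
Setting the derivative to zero: Σxᵢ(yᵢ − βxᵢ)/2 − β/4 = 0, so β = Σxᵢyᵢ / (Σxᵢ² + σ²/τ²).
Σxᵢyᵢ = 4·17 + 1·7 + 6·24 + 3·11 = 252; Σxᵢ² = 62; σ²/τ² = 0.5.
β̂_MAP = 252 / (62 + 0.5) = 252/62.5 ≈ 4.032.

β̂_MAP = 4.032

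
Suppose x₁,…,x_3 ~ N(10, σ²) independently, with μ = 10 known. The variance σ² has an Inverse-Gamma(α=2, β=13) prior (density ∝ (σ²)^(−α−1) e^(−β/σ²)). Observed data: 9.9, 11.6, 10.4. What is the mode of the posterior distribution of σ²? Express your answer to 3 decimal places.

σ̂²_MAP = 3.192

Sum of squared deviations about the known mean: SS = (9.9−10)² + (11.6−10)² + (10.4−10)² = 2.73.
The Normal likelihood contributes (σ²)^(−n/2) exp(−SS/(2σ²)), so the posterior is Inverse-Gamma(α + n/2, β + SS/2) = Inverse-Gamma(3.5, 14.365).
The mode of Inverse-Gamma(a, b) is b/(a+1) = 14.365/4.5 ≈ 3.192.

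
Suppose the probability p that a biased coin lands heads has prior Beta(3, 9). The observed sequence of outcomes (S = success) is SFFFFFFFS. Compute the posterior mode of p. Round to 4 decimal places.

p̂_MAP = 0.2105

Prior: Beta(3, 9).
Data: 2 successes in 9 trials (from the sequence). The binomial likelihood contributes p^2(1−p)^7, so the posterior is Beta(3+2, 9+7) = Beta(5, 16).
For Beta(a, b) with a, b > 1 the mode is (a−1)/(a+b−2) = 4/19 ≈ 0.2105.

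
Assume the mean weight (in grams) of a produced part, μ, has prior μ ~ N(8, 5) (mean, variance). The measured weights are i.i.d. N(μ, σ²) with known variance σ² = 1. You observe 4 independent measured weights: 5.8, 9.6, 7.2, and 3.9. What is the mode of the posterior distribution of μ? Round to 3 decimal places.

μ̂_MAP = 6.690

n = 4; x̄ = (5.8 + 9.6 + 7.2 + 3.9)/4 = 26.5/4 = 6.625.
For a Normal prior and Normal likelihood with known variance, the posterior is Normal; its mode equals its mean, the precision-weighted average.
Prior precision 1/σ₀² = 1/5 = 0.2; data precision n/σ² = 4/1 = 4.
μ̂ = (0.2·8 + 4·6.625) / (0.2 + 4) = 28.1/4.2 = 281/42 ≈ 6.690.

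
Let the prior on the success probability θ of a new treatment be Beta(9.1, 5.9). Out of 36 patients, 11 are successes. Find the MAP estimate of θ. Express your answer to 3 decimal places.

θ̂_MAP = 0.390

Prior: Beta(9.1, 5.9).
Data: 11 successes in 36 trials. The binomial likelihood contributes θ^11(1−θ)^25, so the posterior is Beta(9.1+11, 5.9+25) = Beta(20.1, 30.9).
For Beta(a, b) with a, b > 1 the mode is (a−1)/(a+b−2) = 19.1/49 ≈ 0.390.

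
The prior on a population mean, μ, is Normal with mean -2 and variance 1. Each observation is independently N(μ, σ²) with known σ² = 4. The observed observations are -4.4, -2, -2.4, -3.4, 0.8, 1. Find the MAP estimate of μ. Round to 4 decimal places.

μ̂_MAP = -1.8400

n = 6; x̄ = ((-4.4) + (-2) + (-2.4) + (-3.4) + 0.8 + 1)/6 = -10.4/6 = -26/15 ≈ -1.7333.
For a Normal prior and Normal likelihood with known variance, the posterior is Normal; its mode equals its mean, the precision-weighted average.
Prior precision 1/σ₀² = 1/1 = 1; data precision n/σ² = 6/4 = 1.5.
μ̂ = (1·(-2) + 1.5·(-26/15)) / (1 + 1.5) = (-4.6)/2.5 = -1.8400.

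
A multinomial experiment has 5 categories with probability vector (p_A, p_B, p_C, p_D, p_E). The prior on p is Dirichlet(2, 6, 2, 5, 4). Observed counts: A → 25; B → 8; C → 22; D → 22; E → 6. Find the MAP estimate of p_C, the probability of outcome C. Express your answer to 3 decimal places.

MAP estimate of p_C = 0.237

The posterior is Dirichlet(αᵢ + nᵢ) = Dirichlet(27, 14, 24, 27, 10).
For a Dirichlet(a₁,…,a_K) with all aᵢ > 1, the mode has j-th component (aⱼ − 1)/(Σaᵢ − K).
Here Σaᵢ = 102 and K = 5, so p_C = (24 − 1)/(102 − 5) = 23/97 ≈ 0.237.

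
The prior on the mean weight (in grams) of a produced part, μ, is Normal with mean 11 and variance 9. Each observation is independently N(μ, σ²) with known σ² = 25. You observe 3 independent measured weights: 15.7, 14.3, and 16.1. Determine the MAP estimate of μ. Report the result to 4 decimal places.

μ̂_MAP = 13.2673

n = 3; x̄ = (15.7 + 14.3 + 16.1)/3 = 46.1/3 = 461/30 ≈ 15.3667.
For a Normal prior and Normal likelihood with known variance, the posterior is Normal; its mode equals its mean, the precision-weighted average.
Prior precision 1/σ₀² = 1/9; data precision n/σ² = 3/25 = 0.12.
μ̂ = ((1/9)·11 + 0.12·(461/30)) / (1/9 + 0.12) = (6899/2250)/(52/225) = 6899/520 ≈ 13.2673.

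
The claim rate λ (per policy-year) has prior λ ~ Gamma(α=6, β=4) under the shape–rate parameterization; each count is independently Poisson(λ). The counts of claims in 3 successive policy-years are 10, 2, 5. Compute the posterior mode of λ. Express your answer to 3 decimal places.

Σxᵢ = 10+2+5 = 17, with n = 3.
Posterior ∝ λ^5e^(−4λ) · λ^17e^(−3λ) = λ^22e^(−7λ), i.e. Gamma(shape=23, rate=7).
The mode of a Gamma(a, b) with a ≥ 1 (shape–rate) is (a−1)/b = 22/7 ≈ 3.143.

λ̂_MAP = 3.143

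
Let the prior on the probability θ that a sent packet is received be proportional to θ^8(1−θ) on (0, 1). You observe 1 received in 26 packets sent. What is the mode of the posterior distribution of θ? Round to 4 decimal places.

The prior density ∝ θ^8(1−θ)^1 is the kernel of Beta(9, 2).
Data: 1 success in 26 trials. The binomial likelihood contributes θ(1−θ)^25, so the posterior is Beta(9+1, 2+25) = Beta(10, 27).
For Beta(a, b) with a, b > 1 the mode is (a−1)/(a+b−2) = 9/35 ≈ 0.2571.

θ̂_MAP = 0.2571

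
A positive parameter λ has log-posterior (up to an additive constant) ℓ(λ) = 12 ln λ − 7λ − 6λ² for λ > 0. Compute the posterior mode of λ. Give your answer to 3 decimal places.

ℓ'(λ) = 12/λ − 7 − 12λ. Setting this to zero and multiplying by λ: 12λ² + 7λ − 12 = 0.
λ = (−7 + √(7² + 4·12·12)) / (2·12) = (−7 + √625) / 24 = (−7 + 25)/24 = 3/4.
ℓ''(λ) = −12/λ² − 12 < 0, confirming a maximum.

λ̂_MAP = 0.750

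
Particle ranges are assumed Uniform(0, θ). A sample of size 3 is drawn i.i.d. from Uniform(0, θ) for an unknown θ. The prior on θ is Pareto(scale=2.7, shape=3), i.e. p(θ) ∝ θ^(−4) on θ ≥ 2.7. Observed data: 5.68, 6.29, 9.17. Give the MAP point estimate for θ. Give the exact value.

θ̂_MAP = 9.17

The Uniform(0, θ) likelihood is θ^(−n) for θ ≥ max(xᵢ), zero otherwise. Here max(xᵢ) = 9.17.
Posterior ∝ θ^(−4) · θ^(−3) = θ^(−7) on θ ≥ max(2.7, 9.17) = 9.17.
This density is strictly decreasing in θ, so the posterior mode lies at the lower boundary of the support.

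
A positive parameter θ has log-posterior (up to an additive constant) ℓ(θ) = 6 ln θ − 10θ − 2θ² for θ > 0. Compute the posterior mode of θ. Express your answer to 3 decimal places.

ℓ'(θ) = 6/θ − 10 − 4θ. Setting this to zero and multiplying by θ: 4θ² + 10θ − 6 = 0.
θ = (−10 + √(10² + 4·4·6)) / (2·4) = (−10 + √196) / 8 = (−10 + 14)/8 = 1/2.
ℓ''(θ) = −6/θ² − 4 < 0, confirming a maximum.

θ̂_MAP = 0.500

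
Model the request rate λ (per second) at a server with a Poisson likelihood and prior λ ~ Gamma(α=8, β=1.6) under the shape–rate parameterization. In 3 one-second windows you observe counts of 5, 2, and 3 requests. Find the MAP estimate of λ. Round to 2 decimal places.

Σxᵢ = 5+2+3 = 10, with n = 3.
Posterior ∝ λ^7e^(−1.6λ) · λ^10e^(−3λ) = λ^17e^(−4.6λ), i.e. Gamma(shape=18, rate=4.6).
The mode of a Gamma(a, b) with a ≥ 1 (shape–rate) is (a−1)/b = 17/4.6 ≈ 3.70.

λ̂_MAP = 3.70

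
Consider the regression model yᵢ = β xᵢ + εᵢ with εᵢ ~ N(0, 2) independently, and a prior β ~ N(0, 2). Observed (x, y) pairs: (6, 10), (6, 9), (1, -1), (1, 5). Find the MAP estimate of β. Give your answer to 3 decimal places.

β̂_MAP = 1.573

log p(β | y) = −Σ(yᵢ − βxᵢ)²/(2·2) − β²/(2·2) + const.
Setting the derivative to zero: Σxᵢ(yᵢ − βxᵢ)/2 − β/2 = 0, so β = Σxᵢyᵢ / (Σxᵢ² + σ²/τ²).
Σxᵢyᵢ = 6·10 + 6·9 + 1·(-1) + 1·5 = 118; Σxᵢ² = 74; σ²/τ² = 1.
β̂_MAP = 118 / (74 + 1) = 118/75 ≈ 1.573.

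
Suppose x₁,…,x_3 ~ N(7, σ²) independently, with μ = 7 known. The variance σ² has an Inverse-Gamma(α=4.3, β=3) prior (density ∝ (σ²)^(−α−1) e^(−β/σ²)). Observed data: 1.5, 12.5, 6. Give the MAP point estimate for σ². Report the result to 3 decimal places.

σ̂²_MAP = 4.963

Sum of squared deviations about the known mean: SS = (1.5−7)² + (12.5−7)² + (6−7)² = 61.5.
The Normal likelihood contributes (σ²)^(−n/2) exp(−SS/(2σ²)), so the posterior is Inverse-Gamma(α + n/2, β + SS/2) = Inverse-Gamma(5.8, 33.75).
The mode of Inverse-Gamma(a, b) is b/(a+1) = 33.75/6.8 ≈ 4.963.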